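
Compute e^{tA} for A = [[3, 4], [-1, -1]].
A has Jordan form J = [[1, 1], [0, 1]] with A = PJP^{-1}, so e^{tA} = P e^{tJ} P^{-1}.

For a Jordan block J_k(λ), e^{tJ_k(λ)} = e^{λt} · (I + tN + t^2 N^2/2! + ... + t^{k-1} N^{k-1}/(k-1)!) where N is the nilpotent superdiagonal part.

Assembling the blocks and conjugating back gives the entries of e^{tA} as shown above.

e^{tA} = [[(2*t + 1)*e^{t}, 4*t*e^{t}], [-t*e^{t}, (1 - 2*t)*e^{t}]]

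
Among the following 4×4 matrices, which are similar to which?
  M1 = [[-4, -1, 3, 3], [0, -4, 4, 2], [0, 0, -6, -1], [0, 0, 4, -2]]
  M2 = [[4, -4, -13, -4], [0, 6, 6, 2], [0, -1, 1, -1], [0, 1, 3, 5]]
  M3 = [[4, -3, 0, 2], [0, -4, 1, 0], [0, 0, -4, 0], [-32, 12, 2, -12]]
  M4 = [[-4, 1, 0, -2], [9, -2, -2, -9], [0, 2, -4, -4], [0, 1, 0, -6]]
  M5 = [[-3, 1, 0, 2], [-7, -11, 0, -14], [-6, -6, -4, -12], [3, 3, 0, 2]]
Characteristic polynomials: χ_{M1} = (x + 4)^4, χ_{M2} = (x - 4)^4, χ_{M3} = (x + 4)^4, χ_{M4} = (x + 4)^4, χ_{M5} = (x + 4)^4.

{M1, M3, M4}: invariant factors x + 4, (x + 4)^3.

{M2}: invariant factors x - 4, (x - 4)^3.

{M5}: invariant factors x + 4, x + 4, (x + 4)^2.

Matrices are similar if and only if their invariant-factor lists agree; the partition into similarity classes is {M1, M3, M4}, {M2}, {M5}.

3 classes: {M1, M3, M4}, {M2}, {M5}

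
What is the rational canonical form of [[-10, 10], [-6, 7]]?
The invariant factors of A (the non-unit diagonal entries of the Smith normal form of xI - A over ℚ[x]) are (x - 2)(x + 5), each dividing the next. The characteristic polynomial is their product, (x - 2)(x + 5).

The rational canonical form is the block-diagonal matrix of companion matrices C(f_i):
R = [[0, 10], [1, -3]].

R = [[0, 10], [1, -3]]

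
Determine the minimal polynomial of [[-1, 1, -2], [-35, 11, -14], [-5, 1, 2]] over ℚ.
The characteristic polynomial factors as (x - 4)^3. The minimal polynomial is ∏(x - λ)^{k_λ} where k_λ is the size of the largest Jordan block at λ.

For λ = 4: rank(A - 4I) = 1, and the largest Jordan block has size 2 (the smallest k with rank((A - 4I)^k) = rank((A - 4I)^(k+1))).

So m_A(x) = (x - 4)^2.

m_A(x) = (x - 4)^2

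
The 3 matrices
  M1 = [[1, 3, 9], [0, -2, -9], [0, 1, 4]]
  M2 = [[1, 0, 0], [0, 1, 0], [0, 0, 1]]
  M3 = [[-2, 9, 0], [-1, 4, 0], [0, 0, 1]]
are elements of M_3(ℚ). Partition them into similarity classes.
2 classes: {M1, M3}, {M2}

Characteristic polynomials: χ_{M1} = (x - 1)^3, χ_{M2} = (x - 1)^3, χ_{M3} = (x - 1)^3.

{M1, M3}: invariant factors x - 1, (x - 1)^2.

{M2}: invariant factors x - 1, x - 1, x - 1.

Matrices are similar if and only if their invariant-factor lists agree; the partition into similarity classes is {M1, M3}, {M2}.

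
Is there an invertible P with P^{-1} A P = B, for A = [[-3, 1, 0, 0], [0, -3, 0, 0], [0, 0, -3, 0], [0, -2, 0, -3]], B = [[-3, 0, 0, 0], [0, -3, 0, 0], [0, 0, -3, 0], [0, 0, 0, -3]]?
Both have characteristic polynomial (x + 3)^4, but the minimal polynomial of A is (x + 3)^2 while the minimal polynomial of B is x + 3. The minimal polynomial is a similarity invariant, so A and B are not similar.

No.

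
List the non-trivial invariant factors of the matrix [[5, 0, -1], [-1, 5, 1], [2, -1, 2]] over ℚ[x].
The Jordan structure of A has elementary divisors (x - 4)^3. Arranging the block sizes at each eigenvalue in decreasing order and taking row products gives the invariant factors.

Invariant factors (smallest first, each dividing the next): (x - 4)^3.

Check: the last factor (x - 4)^3 is the minimal polynomial, and the product (x - 4)^3 is the characteristic polynomial.

(x - 4)^3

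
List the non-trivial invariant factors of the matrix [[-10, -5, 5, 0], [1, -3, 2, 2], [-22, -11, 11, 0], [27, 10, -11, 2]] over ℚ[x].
The Jordan structure of A has elementary divisors x^3, x. Arranging the block sizes at each eigenvalue in decreasing order and taking row products gives the invariant factors.

Invariant factors (smallest first, each dividing the next): x, x^3.

Check: the last factor x^3 is the minimal polynomial, and the product x^4 is the characteristic polynomial.

x, x^3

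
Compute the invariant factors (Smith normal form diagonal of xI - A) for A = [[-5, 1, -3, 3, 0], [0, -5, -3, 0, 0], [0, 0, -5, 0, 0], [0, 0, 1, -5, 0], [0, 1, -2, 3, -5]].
The Jordan structure of A has elementary divisors (x + 5)^2, (x + 5)^2, (x + 5). Arranging the block sizes at each eigenvalue in decreasing order and taking row products gives the invariant factors.

Invariant factors (smallest first, each dividing the next): x + 5, (x + 5)^2, (x + 5)^2.

Check: the last factor (x + 5)^2 is the minimal polynomial, and the product (x + 5)^5 is the characteristic polynomial.

x + 5, (x + 5)^2, (x + 5)^2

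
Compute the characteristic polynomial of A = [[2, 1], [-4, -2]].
χ_A(x) = x^2

xI - A = [[x - 2, -1], [4, x + 2]].

Expanding det(xI - A) along the first row:
det(xI - A) = + (x - 2)·det([[x + 2]]) - (-1)·det([[4]]).

Evaluating gives χ_A(x) = x^2.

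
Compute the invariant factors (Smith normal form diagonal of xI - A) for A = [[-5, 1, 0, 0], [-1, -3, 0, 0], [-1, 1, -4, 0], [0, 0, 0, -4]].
x + 4, x + 4, (x + 4)^2

The Jordan structure of A has elementary divisors (x + 4)^2, (x + 4), (x + 4). Arranging the block sizes at each eigenvalue in decreasing order and taking row products gives the invariant factors.

Invariant factors (smallest first, each dividing the next): x + 4, x + 4, (x + 4)^2.

Check: the last factor (x + 4)^2 is the minimal polynomial, and the product (x + 4)^4 is the characteristic polynomial.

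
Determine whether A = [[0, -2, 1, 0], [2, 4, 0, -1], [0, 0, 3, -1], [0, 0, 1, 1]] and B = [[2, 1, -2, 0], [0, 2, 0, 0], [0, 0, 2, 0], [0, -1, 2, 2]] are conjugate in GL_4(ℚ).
Both have characteristic polynomial (x - 2)^4, but the minimal polynomial of A is (x - 2)^3 while the minimal polynomial of B is (x - 2)^2. The minimal polynomial is a similarity invariant, so A and B are not similar.

No.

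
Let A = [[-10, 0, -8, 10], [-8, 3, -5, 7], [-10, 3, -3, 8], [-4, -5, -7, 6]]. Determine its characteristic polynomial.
χ_A(x) = (x - 1)^2(x + 2)(x + 4)

xI - A = [[x + 10, 0, 8, -10], [8, x - 3, 5, -7], [10, -3, x + 3, -8], [4, 5, 7, x - 6]].

Expanding det(xI - A) along the first row:
det(xI - A) = + (x + 10)·det([[x - 3, 5, -7], [-3, x + 3, -8], [5, 7, x - 6]]) - (0)·det([[8, 5, -7], [10, x + 3, -8], [4, 7, x - 6]]) + (8)·det([[8, x - 3, -7], [10, -3, -8], [4, 5, x - 6]]) - (-10)·det([[8, x - 3, 5], [10, -3, x + 3], [4, 5, 7]]).

Evaluating gives χ_A(x) = x^4 + 4x^3 - 3x^2 - 10x + 8 = (x - 1)^2(x + 2)(x + 4).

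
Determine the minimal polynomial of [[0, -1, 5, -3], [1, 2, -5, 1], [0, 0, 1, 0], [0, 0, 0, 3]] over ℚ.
The characteristic polynomial factors as (x - 3)(x - 1)^3. The minimal polynomial is ∏(x - λ)^{k_λ} where k_λ is the size of the largest Jordan block at λ.

For λ = 1: rank(A - I) = 2, and the largest Jordan block has size 2 (the smallest k with rank((A - I)^k) = rank((A - I)^(k+1))).
For λ = 3: rank(A - 3I) = 3, and the largest Jordan block has size 1 (the smallest k with rank((A - 3I)^k) = rank((A - 3I)^(k+1))).

So m_A(x) = (x - 3)(x - 1)^2.

m_A(x) = (x - 3)(x - 1)^2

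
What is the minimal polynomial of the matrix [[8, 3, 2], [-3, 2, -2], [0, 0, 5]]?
m_A(x) = (x - 5)^2

The characteristic polynomial factors as (x - 5)^3. The minimal polynomial is ∏(x - λ)^{k_λ} where k_λ is the size of the largest Jordan block at λ.

For λ = 5: rank(A - 5I) = 1, and the largest Jordan block has size 2 (the smallest k with rank((A - 5I)^k) = rank((A - 5I)^(k+1))).

So m_A(x) = (x - 5)^2.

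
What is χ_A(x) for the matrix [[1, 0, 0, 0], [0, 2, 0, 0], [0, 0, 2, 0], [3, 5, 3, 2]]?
xI - A = [[x - 1, 0, 0, 0], [0, x - 2, 0, 0], [0, 0, x - 2, 0], [-3, -5, -3, x - 2]].

Expanding det(xI - A) along the first row:
det(xI - A) = + (x - 1)·det([[x - 2, 0, 0], [0, x - 2, 0], [-5, -3, x - 2]]) - (0)·det([[0, 0, 0], [0, x - 2, 0], [-3, -3, x - 2]]) + (0)·det([[0, x - 2, 0], [0, 0, 0], [-3, -5, x - 2]]) - (0)·det([[0, x - 2, 0], [0, 0, x - 2], [-3, -5, -3]]).

Evaluating gives χ_A(x) = x^4 - 7x^3 + 18x^2 - 20x + 8 = (x - 2)^3(x - 1).

χ_A(x) = (x - 2)^3(x - 1)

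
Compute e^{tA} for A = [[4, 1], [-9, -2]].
A has Jordan form J = [[1, 1], [0, 1]] with A = PJP^{-1}, so e^{tA} = P e^{tJ} P^{-1}.

For a Jordan block J_k(λ), e^{tJ_k(λ)} = e^{λt} · (I + tN + t^2 N^2/2! + ... + t^{k-1} N^{k-1}/(k-1)!) where N is the nilpotent superdiagonal part.

Assembling the blocks and conjugating back gives the entries of e^{tA} as shown above.

e^{tA} = [[(3*t + 1)*e^{t}, t*e^{t}], [-9*t*e^{t}, (1 - 3*t)*e^{t}]]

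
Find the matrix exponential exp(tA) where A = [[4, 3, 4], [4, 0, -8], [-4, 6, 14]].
e^{tA} = [[(1 - 2*t)*e^{6*t}, 3*t*e^{6*t}, 4*t*e^{6*t}], [4*t*e^{6*t}, (1 - 6*t)*e^{6*t}, -8*t*e^{6*t}], [-4*t*e^{6*t}, 6*t*e^{6*t}, (8*t + 1)*e^{6*t}]]

A has Jordan form J = [[6, 1, 0], [0, 6, 0], [0, 0, 6]] with A = PJP^{-1}, so e^{tA} = P e^{tJ} P^{-1}.

For a Jordan block J_k(λ), e^{tJ_k(λ)} = e^{λt} · (I + tN + t^2 N^2/2! + ... + t^{k-1} N^{k-1}/(k-1)!) where N is the nilpotent superdiagonal part.

Assembling the blocks and conjugating back gives the entries of e^{tA} as shown above.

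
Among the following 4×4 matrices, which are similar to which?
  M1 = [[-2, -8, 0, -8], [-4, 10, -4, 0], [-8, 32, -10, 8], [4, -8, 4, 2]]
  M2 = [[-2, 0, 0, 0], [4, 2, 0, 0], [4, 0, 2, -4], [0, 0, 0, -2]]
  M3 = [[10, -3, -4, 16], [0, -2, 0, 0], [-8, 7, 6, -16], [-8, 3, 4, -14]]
2 classes: {M1, M2}, {M3}

Characteristic polynomials: χ_{M1} = (x - 2)^2(x + 2)^2, χ_{M2} = (x - 2)^2(x + 2)^2, χ_{M3} = (x - 2)^2(x + 2)^2.

{M1, M2}: invariant factors (x - 2)(x + 2), (x - 2)(x + 2).

{M3}: invariant factors x - 2, (x - 2)(x + 2)^2.

Matrices are similar if and only if their invariant-factor lists agree; the partition into similarity classes is {M1, M2}, {M3}.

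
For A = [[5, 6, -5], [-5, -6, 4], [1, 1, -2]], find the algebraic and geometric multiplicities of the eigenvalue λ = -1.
The characteristic polynomial is (x + 1)^3, so the factor x + 1 appears with exponent 3: the algebraic multiplicity is 3.

rank(A + I) = 2, so the eigenspace has dimension 3 - 2 = 1: the geometric multiplicity is 1.

Since 1 < 3, A is not diagonalizable.

algebraic multiplicity 3, geometric multiplicity 1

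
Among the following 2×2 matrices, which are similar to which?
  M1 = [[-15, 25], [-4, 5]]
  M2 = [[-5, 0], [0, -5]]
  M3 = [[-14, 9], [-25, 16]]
3 classes: {M1}, {M2}, {M3}

Characteristic polynomials: χ_{M1} = (x + 5)^2, χ_{M2} = (x + 5)^2, χ_{M3} = (x - 1)^2.

{M1}: invariant factors (x + 5)^2.

{M2}: invariant factors x + 5, x + 5.

{M3}: invariant factors (x - 1)^2.

Matrices are similar if and only if their invariant-factor lists agree; the partition into similarity classes is {M1}, {M2}, {M3}.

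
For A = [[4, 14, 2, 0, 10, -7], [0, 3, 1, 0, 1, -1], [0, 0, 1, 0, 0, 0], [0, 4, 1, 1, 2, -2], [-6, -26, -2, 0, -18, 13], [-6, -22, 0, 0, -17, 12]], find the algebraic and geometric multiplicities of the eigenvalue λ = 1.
The characteristic polynomial is (x - 1)^5(x + 2), so the factor x - 1 appears with exponent 5: the algebraic multiplicity is 5.

rank(A - I) = 3, so the eigenspace has dimension 6 - 3 = 3: the geometric multiplicity is 3.

Since 3 < 5, A is not diagonalizable.

algebraic multiplicity 5, geometric multiplicity 3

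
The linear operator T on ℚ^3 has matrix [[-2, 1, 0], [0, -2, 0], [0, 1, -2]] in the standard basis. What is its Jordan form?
The characteristic polynomial is det(xI - A) = (x + 2)^3, so the eigenvalues are -2 (algebraic multiplicity 3).

For λ = -2: rank(A + 2I) = 1, rank((A + 2I)^2) = 0. The eigenspace has dimension 3 - 1 = 2, so there are 2 Jordan blocks; the rank sequence gives block sizes [2, 1].

Assembling the blocks gives the Jordan form J above.

J = [[-2, 1, 0], [0, -2, 0], [0, 0, -2]]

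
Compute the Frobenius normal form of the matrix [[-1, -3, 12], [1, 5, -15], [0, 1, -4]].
R = [[0, 0, 5], [1, 0, 3], [0, 1, 0]]

The invariant factors of A (the non-unit diagonal entries of the Smith normal form of xI - A over ℚ[x]) are x^3 - 3x - 5, each dividing the next. The characteristic polynomial is their product, x^3 - 3x - 5.

The rational canonical form is the block-diagonal matrix of companion matrices C(f_i):
R = [[0, 0, 5], [1, 0, 3], [0, 1, 0]].

Note the characteristic polynomial does not split into linear factors over ℚ, so A has no Jordan form over ℚ; the rational canonical form exists over any field.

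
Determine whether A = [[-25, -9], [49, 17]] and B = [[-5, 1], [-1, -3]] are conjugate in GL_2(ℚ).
Yes.

Two matrices over a field are similar if and only if they have the same invariant factors.

Both A and B have characteristic polynomial (x + 4)^2 and minimal polynomial (x + 4)^2. Computing further, both have invariant factors (x + 4)^2. Hence A and B are similar.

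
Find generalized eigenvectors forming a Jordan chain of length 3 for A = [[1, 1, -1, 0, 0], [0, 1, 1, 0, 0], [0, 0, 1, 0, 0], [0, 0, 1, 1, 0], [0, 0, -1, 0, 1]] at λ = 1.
v_1 = [[0, 0, 1, 0, 0]]^T, v_2 = [[-1, 1, 0, 1, -1]]^T, v_3 = [[1, 0, 0, 0, 0]]^T

We seek v_1 ∈ ker((A - I)^3) \ ker((A - I)^2), then set v_{i+1} = (A - I) v_i.

One such chain is v_1 = [[0, 0, 1, 0, 0]]^T, v_2 = [[-1, 1, 0, 1, -1]]^T, v_3 = [[1, 0, 0, 0, 0]]^T. Check: (A - I) v_3 = [[0, 0, 0, 0, 0]]^T = 0.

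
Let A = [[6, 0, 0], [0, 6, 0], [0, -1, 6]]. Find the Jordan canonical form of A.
J = [[6, 1, 0], [0, 6, 0], [0, 0, 6]]

The characteristic polynomial is det(xI - A) = (x - 6)^3, so the eigenvalues are 6 (algebraic multiplicity 3).

For λ = 6: rank(A - 6I) = 1, rank((A - 6I)^2) = 0. The eigenspace has dimension 3 - 1 = 2, so there are 2 Jordan blocks; the rank sequence gives block sizes [2, 1].

Assembling the blocks gives the Jordan form J above.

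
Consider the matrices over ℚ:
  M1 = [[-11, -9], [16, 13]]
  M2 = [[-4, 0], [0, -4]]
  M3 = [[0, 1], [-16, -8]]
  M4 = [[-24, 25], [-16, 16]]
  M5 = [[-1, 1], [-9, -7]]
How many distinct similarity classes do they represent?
3 classes: {M1}, {M2}, {M3, M4, M5}

Characteristic polynomials: χ_{M1} = (x - 1)^2, χ_{M2} = (x + 4)^2, χ_{M3} = (x + 4)^2, χ_{M4} = (x + 4)^2, χ_{M5} = (x + 4)^2.

{M1}: invariant factors (x - 1)^2.

{M2}: invariant factors x + 4, x + 4.

{M3, M4, M5}: invariant factors (x + 4)^2.

Matrices are similar if and only if their invariant-factor lists agree; the partition into similarity classes is {M1}, {M2}, {M3, M4, M5}.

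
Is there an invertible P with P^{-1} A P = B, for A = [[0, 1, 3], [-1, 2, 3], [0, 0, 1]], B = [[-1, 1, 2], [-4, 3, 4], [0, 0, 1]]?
Two matrices over a field are similar if and only if they have the same invariant factors.

Both A and B have characteristic polynomial (x - 1)^3 and minimal polynomial (x - 1)^2. Computing further, both have invariant factors x - 1, (x - 1)^2. Hence A and B are similar.

Yes.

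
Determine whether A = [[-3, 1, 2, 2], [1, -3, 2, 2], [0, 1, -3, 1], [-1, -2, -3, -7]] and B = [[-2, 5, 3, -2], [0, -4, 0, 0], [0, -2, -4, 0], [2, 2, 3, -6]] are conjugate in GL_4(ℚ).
Two matrices over a field are similar if and only if they have the same invariant factors.

Both A and B have characteristic polynomial (x + 4)^4 and minimal polynomial (x + 4)^2. Computing further, both have invariant factors (x + 4)^2, (x + 4)^2. Hence A and B are similar.

Yes.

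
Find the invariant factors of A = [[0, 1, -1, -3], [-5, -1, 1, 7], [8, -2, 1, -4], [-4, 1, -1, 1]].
(x - 4)(x + 1)^3

The Jordan structure of A has elementary divisors (x + 1)^3, (x - 4). Arranging the block sizes at each eigenvalue in decreasing order and taking row products gives the invariant factors.

Invariant factors (smallest first, each dividing the next): (x - 4)(x + 1)^3.

Check: the last factor (x - 4)(x + 1)^3 is the minimal polynomial, and the product (x - 4)(x + 1)^3 is the characteristic polynomial.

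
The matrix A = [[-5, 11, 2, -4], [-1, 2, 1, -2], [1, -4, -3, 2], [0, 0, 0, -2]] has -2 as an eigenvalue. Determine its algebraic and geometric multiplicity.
algebraic multiplicity 4, geometric multiplicity 2

The characteristic polynomial is (x + 2)^4, so the factor x + 2 appears with exponent 4: the algebraic multiplicity is 4.

rank(A + 2I) = 2, so the eigenspace has dimension 4 - 2 = 2: the geometric multiplicity is 2.

Since 2 < 4, A is not diagonalizable.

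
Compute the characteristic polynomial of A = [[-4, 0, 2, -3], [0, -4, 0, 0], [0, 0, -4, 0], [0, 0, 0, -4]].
xI - A = [[x + 4, 0, -2, 3], [0, x + 4, 0, 0], [0, 0, x + 4, 0], [0, 0, 0, x + 4]].

Expanding det(xI - A) along the first row:
det(xI - A) = + (x + 4)·det([[x + 4, 0, 0], [0, x + 4, 0], [0, 0, x + 4]]) - (0)·det([[0, 0, 0], [0, x + 4, 0], [0, 0, x + 4]]) + (-2)·det([[0, x + 4, 0], [0, 0, 0], [0, 0, x + 4]]) - (3)·det([[0, x + 4, 0], [0, 0, x + 4], [0, 0, 0]]).

Evaluating gives χ_A(x) = x^4 + 16x^3 + 96x^2 + 256x + 256 = (x + 4)^4.

χ_A(x) = (x + 4)^4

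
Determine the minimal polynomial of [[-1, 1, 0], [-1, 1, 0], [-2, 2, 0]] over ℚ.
m_A(x) = x^2

The characteristic polynomial factors as x^3. The minimal polynomial is ∏(x - λ)^{k_λ} where k_λ is the size of the largest Jordan block at λ.

For λ = 0: rank(A) = 1, and the largest Jordan block has size 2 (the smallest k with rank(A^k) = rank(A^(k+1))).

So m_A(x) = x^2.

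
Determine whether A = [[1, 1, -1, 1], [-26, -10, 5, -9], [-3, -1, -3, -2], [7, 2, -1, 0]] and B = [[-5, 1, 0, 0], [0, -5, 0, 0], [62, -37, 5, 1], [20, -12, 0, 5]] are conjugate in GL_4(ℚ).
trace(A) = -12 but trace(B) = 0. The trace is a similarity invariant, so A and B are not similar.

No.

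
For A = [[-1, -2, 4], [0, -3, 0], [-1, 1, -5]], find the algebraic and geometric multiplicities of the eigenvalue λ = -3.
The characteristic polynomial is (x + 3)^3, so the factor x + 3 appears with exponent 3: the algebraic multiplicity is 3.

rank(A + 3I) = 1, so the eigenspace has dimension 3 - 1 = 2: the geometric multiplicity is 2.

Since 2 < 3, A is not diagonalizable.

algebraic multiplicity 3, geometric multiplicity 2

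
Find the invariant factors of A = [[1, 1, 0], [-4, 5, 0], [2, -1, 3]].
x - 3, (x - 3)^2

The Jordan structure of A has elementary divisors (x - 3)^2, (x - 3). Arranging the block sizes at each eigenvalue in decreasing order and taking row products gives the invariant factors.

Invariant factors (smallest first, each dividing the next): x - 3, (x - 3)^2.

Check: the last factor (x - 3)^2 is the minimal polynomial, and the product (x - 3)^3 is the characteristic polynomial.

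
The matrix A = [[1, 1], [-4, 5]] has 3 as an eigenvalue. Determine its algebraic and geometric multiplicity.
algebraic multiplicity 2, geometric multiplicity 1

The characteristic polynomial is (x - 3)^2, so the factor x - 3 appears with exponent 2: the algebraic multiplicity is 2.

rank(A - 3I) = 1, so the eigenspace has dimension 2 - 1 = 1: the geometric multiplicity is 1.

Since 1 < 2, A is not diagonalizable.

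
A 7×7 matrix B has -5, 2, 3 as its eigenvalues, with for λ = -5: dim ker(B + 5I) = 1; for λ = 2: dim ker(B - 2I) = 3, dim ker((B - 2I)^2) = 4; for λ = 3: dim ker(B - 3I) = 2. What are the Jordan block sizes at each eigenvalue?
λ = -5: successive nullity increments [1] count blocks of size ≥ k; block sizes are [1].
λ = 2: successive nullity increments [3, 1] count blocks of size ≥ k; block sizes are [2, 1, 1].
λ = 3: successive nullity increments [2] count blocks of size ≥ k; block sizes are [1, 1].

Jordan blocks: (-5, 1), (2, 2), (2, 1), (2, 1), (3, 1), (3, 1)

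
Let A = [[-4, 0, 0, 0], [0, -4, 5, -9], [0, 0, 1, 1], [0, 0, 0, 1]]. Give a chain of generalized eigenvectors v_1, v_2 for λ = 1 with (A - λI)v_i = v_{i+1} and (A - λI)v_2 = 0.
v_1 = [[0, 0, 2, 1]]^T, v_2 = [[0, 1, 1, 0]]^T

We seek v_1 ∈ ker((A - I)^2) \ ker(A - I), then set v_{i+1} = (A - I) v_i.

One such chain is v_1 = [[0, 0, 2, 1]]^T, v_2 = [[0, 1, 1, 0]]^T. Check: (A - I) v_2 = [[0, 0, 0, 0]]^T = 0.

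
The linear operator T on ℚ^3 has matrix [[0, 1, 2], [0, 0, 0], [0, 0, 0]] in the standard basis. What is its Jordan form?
The characteristic polynomial is det(xI - A) = x^3, so the eigenvalues are 0 (algebraic multiplicity 3).

For λ = 0: rank(A) = 1, rank(A^2) = 0. The eigenspace has dimension 3 - 1 = 2, so there are 2 Jordan blocks; the rank sequence gives block sizes [2, 1].

Assembling the blocks gives the Jordan form J above.

J = [[0, 1, 0], [0, 0, 0], [0, 0, 0]]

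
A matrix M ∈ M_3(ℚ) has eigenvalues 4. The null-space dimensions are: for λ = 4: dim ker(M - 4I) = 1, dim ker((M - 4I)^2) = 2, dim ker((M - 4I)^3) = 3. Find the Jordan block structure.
λ = 4: successive nullity increments [1, 1, 1] count blocks of size ≥ k; block sizes are [3].

Jordan blocks: (4, 3)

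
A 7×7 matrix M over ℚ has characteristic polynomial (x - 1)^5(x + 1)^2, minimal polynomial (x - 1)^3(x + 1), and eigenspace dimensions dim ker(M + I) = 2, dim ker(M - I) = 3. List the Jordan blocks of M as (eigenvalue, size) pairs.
λ = -1: algebraic multiplicity 2 (exponent in χ_M), largest block size 1 (exponent in m_M), 2 blocks (geometric multiplicity). These force block sizes [1, 1].
λ = 1: algebraic multiplicity 5 (exponent in χ_M), largest block size 3 (exponent in m_M), 3 blocks (geometric multiplicity). These force block sizes [3, 1, 1].

Jordan blocks: (-1, 1), (-1, 1), (1, 3), (1, 1), (1, 1)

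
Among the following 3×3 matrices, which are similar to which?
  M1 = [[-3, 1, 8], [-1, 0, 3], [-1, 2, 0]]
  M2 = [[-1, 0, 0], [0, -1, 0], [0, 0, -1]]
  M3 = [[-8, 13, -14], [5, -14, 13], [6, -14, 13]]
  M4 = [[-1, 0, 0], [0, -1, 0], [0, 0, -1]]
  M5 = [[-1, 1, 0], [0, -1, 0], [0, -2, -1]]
Characteristic polynomials: χ_{M1} = (x + 1)^3, χ_{M2} = (x + 1)^3, χ_{M3} = (x + 3)^3, χ_{M4} = (x + 1)^3, χ_{M5} = (x + 1)^3.

{M1}: invariant factors (x + 1)^3.

{M2, M4}: invariant factors x + 1, x + 1, x + 1.

{M3}: invariant factors (x + 3)^3.

{M5}: invariant factors x + 1, (x + 1)^2.

Matrices are similar if and only if their invariant-factor lists agree; the partition into similarity classes is {M1}, {M2, M4}, {M3}, {M5}.

4 classes: {M1}, {M2, M4}, {M3}, {M5}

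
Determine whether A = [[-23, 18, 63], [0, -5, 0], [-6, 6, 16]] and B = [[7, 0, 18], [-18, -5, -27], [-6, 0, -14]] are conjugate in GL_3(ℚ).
Two matrices over a field are similar if and only if they have the same invariant factors.

Both A and B have characteristic polynomial (x + 2)(x + 5)^2 and minimal polynomial (x + 2)(x + 5). Computing further, both have invariant factors x + 5, (x + 2)(x + 5). Hence A and B are similar.

Yes.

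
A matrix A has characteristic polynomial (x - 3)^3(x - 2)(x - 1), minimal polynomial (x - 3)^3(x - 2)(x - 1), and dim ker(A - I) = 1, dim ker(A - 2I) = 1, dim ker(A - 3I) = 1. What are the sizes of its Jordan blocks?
Jordan blocks: (1, 1), (2, 1), (3, 3)

λ = 1: algebraic multiplicity 1 (exponent in χ_A), largest block size 1 (exponent in m_A), 1 block (geometric multiplicity). This forces block sizes [1].
λ = 2: algebraic multiplicity 1 (exponent in χ_A), largest block size 1 (exponent in m_A), 1 block (geometric multiplicity). This forces block sizes [1].
λ = 3: algebraic multiplicity 3 (exponent in χ_A), largest block size 3 (exponent in m_A), 1 block (geometric multiplicity). This forces block sizes [3].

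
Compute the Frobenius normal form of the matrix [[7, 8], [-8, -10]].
R = [[0, 6], [1, -3]]

The invariant factors of A (the non-unit diagonal entries of the Smith normal form of xI - A over ℚ[x]) are x^2 + 3x - 6, each dividing the next. The characteristic polynomial is their product, x^2 + 3x - 6.

The rational canonical form is the block-diagonal matrix of companion matrices C(f_i):
R = [[0, 6], [1, -3]].

Note the characteristic polynomial does not split into linear factors over ℚ, so A has no Jordan form over ℚ; the rational canonical form exists over any field.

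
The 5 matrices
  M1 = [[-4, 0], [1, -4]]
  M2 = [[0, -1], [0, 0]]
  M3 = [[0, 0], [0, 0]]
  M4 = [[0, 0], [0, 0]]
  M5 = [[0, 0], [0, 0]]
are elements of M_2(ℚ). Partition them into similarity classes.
Characteristic polynomials: χ_{M1} = (x + 4)^2, χ_{M2} = x^2, χ_{M3} = x^2, χ_{M4} = x^2, χ_{M5} = x^2.

{M1}: invariant factors (x + 4)^2.

{M2}: invariant factors x^2.

{M3, M4, M5}: invariant factors x, x.

Matrices are similar if and only if their invariant-factor lists agree; the partition into similarity classes is {M1}, {M2}, {M3, M4, M5}.

3 classes: {M1}, {M2}, {M3, M4, M5}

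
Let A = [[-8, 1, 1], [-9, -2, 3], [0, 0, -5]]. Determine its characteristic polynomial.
χ_A(x) = (x + 5)^3

xI - A = [[x + 8, -1, -1], [9, x + 2, -3], [0, 0, x + 5]].

Expanding det(xI - A) along the first row:
det(xI - A) = + (x + 8)·det([[x + 2, -3], [0, x + 5]]) - (-1)·det([[9, -3], [0, x + 5]]) + (-1)·det([[9, x + 2], [0, 0]]).

Evaluating gives χ_A(x) = x^3 + 15x^2 + 75x + 125 = (x + 5)^3.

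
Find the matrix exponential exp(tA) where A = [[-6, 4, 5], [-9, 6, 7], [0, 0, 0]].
A has Jordan form J = [[0, 1, 0], [0, 0, 1], [0, 0, 0]] with A = PJP^{-1}, so e^{tA} = P e^{tJ} P^{-1}.

For a Jordan block J_k(λ), e^{tJ_k(λ)} = e^{λt} · (I + tN + t^2 N^2/2! + ... + t^{k-1} N^{k-1}/(k-1)!) where N is the nilpotent superdiagonal part.

Assembling the blocks and conjugating back gives the entries of e^{tA} as shown above.

e^{tA} = [[1 - 6*t, 4*t, t*(5 - t)], [-9*t, 6*t + 1, t*(14 - 3*t)/2], [0, 0, 1]]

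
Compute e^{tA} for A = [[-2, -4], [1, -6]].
A has Jordan form J = [[-4, 1], [0, -4]] with A = PJP^{-1}, so e^{tA} = P e^{tJ} P^{-1}.

For a Jordan block J_k(λ), e^{tJ_k(λ)} = e^{λt} · (I + tN + t^2 N^2/2! + ... + t^{k-1} N^{k-1}/(k-1)!) where N is the nilpotent superdiagonal part.

Assembling the blocks and conjugating back gives the entries of e^{tA} as shown above.

e^{tA} = [[(2*t + 1)*e^{-4*t}, -4*t*e^{-4*t}], [t*e^{-4*t}, (1 - 2*t)*e^{-4*t}]]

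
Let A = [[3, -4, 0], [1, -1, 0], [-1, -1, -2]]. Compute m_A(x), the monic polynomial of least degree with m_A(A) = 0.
m_A(x) = (x - 1)^2(x + 2)

The characteristic polynomial factors as (x - 1)^2(x + 2). The minimal polynomial is ∏(x - λ)^{k_λ} where k_λ is the size of the largest Jordan block at λ.

For λ = -2: rank(A + 2I) = 2, and the largest Jordan block has size 1 (the smallest k with rank((A + 2I)^k) = rank((A + 2I)^(k+1))).
For λ = 1: rank(A - I) = 2, and the largest Jordan block has size 2 (the smallest k with rank((A - I)^k) = rank((A - I)^(k+1))).

So m_A(x) = (x - 1)^2(x + 2).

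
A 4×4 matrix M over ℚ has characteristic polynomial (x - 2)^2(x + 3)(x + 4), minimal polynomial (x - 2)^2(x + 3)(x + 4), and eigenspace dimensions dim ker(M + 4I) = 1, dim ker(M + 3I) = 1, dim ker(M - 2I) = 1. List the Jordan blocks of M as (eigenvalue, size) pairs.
Jordan blocks: (-4, 1), (-3, 1), (2, 2)

λ = -4: algebraic multiplicity 1 (exponent in χ_M), largest block size 1 (exponent in m_M), 1 block (geometric multiplicity). This forces block sizes [1].
λ = -3: algebraic multiplicity 1 (exponent in χ_M), largest block size 1 (exponent in m_M), 1 block (geometric multiplicity). This forces block sizes [1].
λ = 2: algebraic multiplicity 2 (exponent in χ_M), largest block size 2 (exponent in m_M), 1 block (geometric multiplicity). This forces block sizes [2].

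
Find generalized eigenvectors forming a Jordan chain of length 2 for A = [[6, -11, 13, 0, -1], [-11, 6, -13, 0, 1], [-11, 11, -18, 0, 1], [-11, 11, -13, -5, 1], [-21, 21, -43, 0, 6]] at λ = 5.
We seek v_1 ∈ ker((A - 5I)^2) \ ker(A - 5I), then set v_{i+1} = (A - 5I) v_i.

One such chain is v_1 = [[0, 0, 0, 0, 1]]^T, v_2 = [[-1, 1, 1, 1, 1]]^T. Check: (A - 5I) v_2 = [[0, 0, 0, 0, 0]]^T = 0.

v_1 = [[0, 0, 0, 0, 1]]^T, v_2 = [[-1, 1, 1, 1, 1]]^T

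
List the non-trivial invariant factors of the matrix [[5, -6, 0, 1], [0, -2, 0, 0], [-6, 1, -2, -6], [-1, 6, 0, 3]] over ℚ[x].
The Jordan structure of A has elementary divisors (x + 2)^2, (x - 4)^2. Arranging the block sizes at each eigenvalue in decreasing order and taking row products gives the invariant factors.

Invariant factors (smallest first, each dividing the next): (x - 4)^2(x + 2)^2.

Check: the last factor (x - 4)^2(x + 2)^2 is the minimal polynomial, and the product (x - 4)^2(x + 2)^2 is the characteristic polynomial.

(x - 4)^2(x + 2)^2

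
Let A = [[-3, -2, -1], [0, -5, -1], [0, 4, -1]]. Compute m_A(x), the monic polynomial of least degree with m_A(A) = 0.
The characteristic polynomial factors as (x + 3)^3. The minimal polynomial is ∏(x - λ)^{k_λ} where k_λ is the size of the largest Jordan block at λ.

For λ = -3: rank(A + 3I) = 1, and the largest Jordan block has size 2 (the smallest k with rank((A + 3I)^k) = rank((A + 3I)^(k+1))).

So m_A(x) = (x + 3)^2.

m_A(x) = (x + 3)^2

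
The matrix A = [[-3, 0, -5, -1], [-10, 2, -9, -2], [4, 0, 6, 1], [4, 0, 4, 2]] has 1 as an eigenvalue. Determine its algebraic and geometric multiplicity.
algebraic multiplicity 1, geometric multiplicity 1

The characteristic polynomial is (x - 2)^3(x - 1), so the factor x - 1 appears with exponent 1: the algebraic multiplicity is 1.

rank(A - I) = 3, so the eigenspace has dimension 4 - 3 = 1: the geometric multiplicity is 1.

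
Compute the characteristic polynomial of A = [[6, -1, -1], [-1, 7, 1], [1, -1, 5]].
χ_A(x) = (x - 6)^3

xI - A = [[x - 6, 1, 1], [1, x - 7, -1], [-1, 1, x - 5]].

Expanding det(xI - A) along the first row:
det(xI - A) = + (x - 6)·det([[x - 7, -1], [1, x - 5]]) - (1)·det([[1, -1], [-1, x - 5]]) + (1)·det([[1, x - 7], [-1, 1]]).

Evaluating gives χ_A(x) = x^3 - 18x^2 + 108x - 216 = (x - 6)^3.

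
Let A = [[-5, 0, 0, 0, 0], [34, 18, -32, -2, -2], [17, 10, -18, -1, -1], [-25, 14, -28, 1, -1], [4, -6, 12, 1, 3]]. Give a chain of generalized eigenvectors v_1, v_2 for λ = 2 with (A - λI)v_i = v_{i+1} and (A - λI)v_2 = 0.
v_1 = [[0, 4, 2, 1, 0]]^T, v_2 = [[0, -2, -1, -1, 1]]^T

We seek v_1 ∈ ker((A - 2I)^2) \ ker(A - 2I), then set v_{i+1} = (A - 2I) v_i.

One such chain is v_1 = [[0, 4, 2, 1, 0]]^T, v_2 = [[0, -2, -1, -1, 1]]^T. Check: (A - 2I) v_2 = [[0, 0, 0, 0, 0]]^T = 0.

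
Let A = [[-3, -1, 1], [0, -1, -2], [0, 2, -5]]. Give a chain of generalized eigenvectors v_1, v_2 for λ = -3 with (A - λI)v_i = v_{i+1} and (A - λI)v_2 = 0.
We seek v_1 ∈ ker((A + 3I)^2) \ ker(A + 3I), then set v_{i+1} = (A + 3I) v_i.

One such chain is v_1 = [[-1, 1, 0]]^T, v_2 = [[-1, 2, 2]]^T. Check: (A + 3I) v_2 = [[0, 0, 0]]^T = 0.

v_1 = [[-1, 1, 0]]^T, v_2 = [[-1, 2, 2]]^T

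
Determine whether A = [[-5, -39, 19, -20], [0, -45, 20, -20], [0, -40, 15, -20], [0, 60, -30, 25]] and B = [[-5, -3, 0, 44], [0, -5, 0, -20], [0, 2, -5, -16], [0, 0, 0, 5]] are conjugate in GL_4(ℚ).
Yes.

Two matrices over a field are similar if and only if they have the same invariant factors.

Both A and B have characteristic polynomial (x - 5)(x + 5)^3 and minimal polynomial (x - 5)(x + 5)^2. Computing further, both have invariant factors x + 5, (x - 5)(x + 5)^2. Hence A and B are similar.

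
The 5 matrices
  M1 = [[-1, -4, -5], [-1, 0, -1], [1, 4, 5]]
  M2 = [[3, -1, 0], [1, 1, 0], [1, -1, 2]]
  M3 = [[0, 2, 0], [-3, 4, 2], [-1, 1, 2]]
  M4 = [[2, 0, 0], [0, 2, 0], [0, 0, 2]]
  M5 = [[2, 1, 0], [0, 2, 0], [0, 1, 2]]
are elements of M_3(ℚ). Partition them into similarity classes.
4 classes: {M1}, {M2, M5}, {M3}, {M4}

Characteristic polynomials: χ_{M1} = x^2(x - 4), χ_{M2} = (x - 2)^3, χ_{M3} = (x - 2)^3, χ_{M4} = (x - 2)^3, χ_{M5} = (x - 2)^3.

{M1}: invariant factors x^2(x - 4).

{M2, M5}: invariant factors x - 2, (x - 2)^2.

{M3}: invariant factors (x - 2)^3.

{M4}: invariant factors x - 2, x - 2, x - 2.

Matrices are similar if and only if their invariant-factor lists agree; the partition into similarity classes is {M1}, {M2, M5}, {M3}, {M4}.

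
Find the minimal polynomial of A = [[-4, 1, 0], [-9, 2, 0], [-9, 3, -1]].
The characteristic polynomial factors as (x + 1)^3. The minimal polynomial is ∏(x - λ)^{k_λ} where k_λ is the size of the largest Jordan block at λ.

For λ = -1: rank(A + I) = 1, and the largest Jordan block has size 2 (the smallest k with rank((A + I)^k) = rank((A + I)^(k+1))).

So m_A(x) = (x + 1)^2.

m_A(x) = (x + 1)^2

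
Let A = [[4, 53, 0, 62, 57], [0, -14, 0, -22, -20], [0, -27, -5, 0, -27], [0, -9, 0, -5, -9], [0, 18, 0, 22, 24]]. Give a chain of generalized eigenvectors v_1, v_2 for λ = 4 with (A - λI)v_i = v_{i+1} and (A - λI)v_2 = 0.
We seek v_1 ∈ ker((A - 4I)^2) \ ker(A - 4I), then set v_{i+1} = (A - 4I) v_i.

One such chain is v_1 = [[-2, 1, 3, 1, -2]]^T, v_2 = [[1, 0, 0, 0, 0]]^T. Check: (A - 4I) v_2 = [[0, 0, 0, 0, 0]]^T = 0.

v_1 = [[-2, 1, 3, 1, -2]]^T, v_2 = [[1, 0, 0, 0, 0]]^T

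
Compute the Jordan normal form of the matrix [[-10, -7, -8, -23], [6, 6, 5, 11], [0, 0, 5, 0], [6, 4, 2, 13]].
The characteristic polynomial is det(xI - A) = (x - 5)^2(x - 2)^2, so the eigenvalues are 2 (algebraic multiplicity 2), 5 (algebraic multiplicity 2).

For λ = 2: rank(A - 2I) = 3, rank((A - 2I)^2) = 2. The eigenspace has dimension 4 - 3 = 1, so there is 1 Jordan block; the rank sequence gives block sizes [2].

For λ = 5: rank(A - 5I) = 2. The eigenspace has dimension 4 - 2 = 2, so there are 2 Jordan blocks; the rank sequence gives block sizes [1, 1].

Assembling the blocks gives the Jordan form J above.

J = [[2, 1, 0, 0], [0, 2, 0, 0], [0, 0, 5, 0], [0, 0, 0, 5]]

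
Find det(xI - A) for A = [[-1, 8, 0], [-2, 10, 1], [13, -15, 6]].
xI - A = [[x + 1, -8, 0], [2, x - 10, -1], [-13, 15, x - 6]].

Expanding det(xI - A) along the first row:
det(xI - A) = + (x + 1)·det([[x - 10, -1], [15, x - 6]]) - (-8)·det([[2, -1], [-13, x - 6]]) + (0)·det([[2, x - 10], [-13, 15]]).

Evaluating gives χ_A(x) = x^3 - 15x^2 + 75x - 125 = (x - 5)^3.

χ_A(x) = (x - 5)^3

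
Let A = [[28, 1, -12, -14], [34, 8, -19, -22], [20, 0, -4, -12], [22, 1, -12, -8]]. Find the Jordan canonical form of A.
J = [[6, 1, 0, 0], [0, 6, 1, 0], [0, 0, 6, 0], [0, 0, 0, 6]]

The characteristic polynomial is det(xI - A) = (x - 6)^4, so the eigenvalues are 6 (algebraic multiplicity 4).

For λ = 6: rank(A - 6I) = 2, rank((A - 6I)^2) = 1, rank((A - 6I)^3) = 0. The eigenspace has dimension 4 - 2 = 2, so there are 2 Jordan blocks; the rank sequence gives block sizes [3, 1].

Assembling the blocks gives the Jordan form J above.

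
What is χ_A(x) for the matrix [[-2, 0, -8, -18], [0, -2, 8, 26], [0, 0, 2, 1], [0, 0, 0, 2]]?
xI - A = [[x + 2, 0, 8, 18], [0, x + 2, -8, -26], [0, 0, x - 2, -1], [0, 0, 0, x - 2]].

Expanding det(xI - A) along the first row:
det(xI - A) = + (x + 2)·det([[x + 2, -8, -26], [0, x - 2, -1], [0, 0, x - 2]]) - (0)·det([[0, -8, -26], [0, x - 2, -1], [0, 0, x - 2]]) + (8)·det([[0, x + 2, -26], [0, 0, -1], [0, 0, x - 2]]) - (18)·det([[0, x + 2, -8], [0, 0, x - 2], [0, 0, 0]]).

Evaluating gives χ_A(x) = x^4 - 8x^2 + 16 = (x - 2)^2(x + 2)^2.

χ_A(x) = (x - 2)^2(x + 2)^2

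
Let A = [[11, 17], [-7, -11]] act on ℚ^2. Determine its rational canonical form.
The invariant factors of A (the non-unit diagonal entries of the Smith normal form of xI - A over ℚ[x]) are x^2 - 2, each dividing the next. The characteristic polynomial is their product, x^2 - 2.

The rational canonical form is the block-diagonal matrix of companion matrices C(f_i):
R = [[0, 2], [1, 0]].

Note the characteristic polynomial does not split into linear factors over ℚ, so A has no Jordan form over ℚ; the rational canonical form exists over any field.

R = [[0, 2], [1, 0]]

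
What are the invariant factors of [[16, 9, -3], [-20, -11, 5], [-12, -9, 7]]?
The Jordan structure of A has elementary divisors (x - 4)^2, (x - 4). Arranging the block sizes at each eigenvalue in decreasing order and taking row products gives the invariant factors.

Invariant factors (smallest first, each dividing the next): x - 4, (x - 4)^2.

Check: the last factor (x - 4)^2 is the minimal polynomial, and the product (x - 4)^3 is the characteristic polynomial.

x - 4, (x - 4)^2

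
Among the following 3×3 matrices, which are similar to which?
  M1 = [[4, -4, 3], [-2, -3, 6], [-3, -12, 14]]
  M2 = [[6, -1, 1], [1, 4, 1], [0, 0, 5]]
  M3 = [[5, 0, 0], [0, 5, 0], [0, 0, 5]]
Characteristic polynomials: χ_{M1} = (x - 5)^3, χ_{M2} = (x - 5)^3, χ_{M3} = (x - 5)^3.

{M1, M2}: invariant factors x - 5, (x - 5)^2.

{M3}: invariant factors x - 5, x - 5, x - 5.

Matrices are similar if and only if their invariant-factor lists agree; the partition into similarity classes is {M1, M2}, {M3}.

2 classes: {M1, M2}, {M3}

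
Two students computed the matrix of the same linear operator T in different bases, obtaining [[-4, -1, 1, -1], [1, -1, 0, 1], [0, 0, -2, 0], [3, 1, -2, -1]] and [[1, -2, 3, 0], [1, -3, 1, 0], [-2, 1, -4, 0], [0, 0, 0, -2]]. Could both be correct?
Two matrices over a field are similar if and only if they have the same invariant factors.

Both A and B have characteristic polynomial (x + 2)^4 and minimal polynomial (x + 2)^3. Computing further, both have invariant factors x + 2, (x + 2)^3. Hence A and B are similar.

Yes.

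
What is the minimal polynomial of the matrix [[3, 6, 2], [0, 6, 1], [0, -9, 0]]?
m_A(x) = (x - 3)^2

The characteristic polynomial factors as (x - 3)^3. The minimal polynomial is ∏(x - λ)^{k_λ} where k_λ is the size of the largest Jordan block at λ.

For λ = 3: rank(A - 3I) = 1, and the largest Jordan block has size 2 (the smallest k with rank((A - 3I)^k) = rank((A - 3I)^(k+1))).

So m_A(x) = (x - 3)^2.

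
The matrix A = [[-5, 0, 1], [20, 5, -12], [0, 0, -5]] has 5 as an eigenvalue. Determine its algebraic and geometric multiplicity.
The characteristic polynomial is (x - 5)(x + 5)^2, so the factor x - 5 appears with exponent 1: the algebraic multiplicity is 1.

rank(A - 5I) = 2, so the eigenspace has dimension 3 - 2 = 1: the geometric multiplicity is 1.

algebraic multiplicity 1, geometric multiplicity 1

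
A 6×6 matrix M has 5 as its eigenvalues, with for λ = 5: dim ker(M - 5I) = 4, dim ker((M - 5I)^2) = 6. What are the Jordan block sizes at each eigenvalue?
Jordan blocks: (5, 2), (5, 2), (5, 1), (5, 1)

λ = 5: successive nullity increments [4, 2] count blocks of size ≥ k; block sizes are [2, 2, 1, 1].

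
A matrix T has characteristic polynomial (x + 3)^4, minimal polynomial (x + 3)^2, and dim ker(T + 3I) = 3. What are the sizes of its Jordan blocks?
λ = -3: algebraic multiplicity 4 (exponent in χ_T), largest block size 2 (exponent in m_T), 3 blocks (geometric multiplicity). These force block sizes [2, 1, 1].

Jordan blocks: (-3, 2), (-3, 1), (-3, 1)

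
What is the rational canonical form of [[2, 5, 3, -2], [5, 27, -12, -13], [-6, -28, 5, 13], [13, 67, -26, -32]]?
The invariant factors of A (the non-unit diagonal entries of the Smith normal form of xI - A over ℚ[x]) are (x^2 - x + 1)^2, each dividing the next. The characteristic polynomial is their product, (x^2 - x + 1)^2.

The rational canonical form is the block-diagonal matrix of companion matrices C(f_i):
R = [[0, 0, 0, -1], [1, 0, 0, 2], [0, 1, 0, -3], [0, 0, 1, 2]].

Note the characteristic polynomial does not split into linear factors over ℚ, so A has no Jordan form over ℚ; the rational canonical form exists over any field.

R = [[0, 0, 0, -1], [1, 0, 0, 2], [0, 1, 0, -3], [0, 0, 1, 2]]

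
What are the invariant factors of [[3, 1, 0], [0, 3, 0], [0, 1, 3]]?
x - 3, (x - 3)^2

The Jordan structure of A has elementary divisors (x - 3)^2, (x - 3). Arranging the block sizes at each eigenvalue in decreasing order and taking row products gives the invariant factors.

Invariant factors (smallest first, each dividing the next): x - 3, (x - 3)^2.

Check: the last factor (x - 3)^2 is the minimal polynomial, and the product (x - 3)^3 is the characteristic polynomial.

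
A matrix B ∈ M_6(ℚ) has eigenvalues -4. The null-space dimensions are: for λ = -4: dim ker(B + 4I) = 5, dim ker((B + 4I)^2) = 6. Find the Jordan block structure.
Jordan blocks: (-4, 2), (-4, 1), (-4, 1), (-4, 1), (-4, 1)

λ = -4: successive nullity increments [5, 1] count blocks of size ≥ k; block sizes are [2, 1, 1, 1, 1].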